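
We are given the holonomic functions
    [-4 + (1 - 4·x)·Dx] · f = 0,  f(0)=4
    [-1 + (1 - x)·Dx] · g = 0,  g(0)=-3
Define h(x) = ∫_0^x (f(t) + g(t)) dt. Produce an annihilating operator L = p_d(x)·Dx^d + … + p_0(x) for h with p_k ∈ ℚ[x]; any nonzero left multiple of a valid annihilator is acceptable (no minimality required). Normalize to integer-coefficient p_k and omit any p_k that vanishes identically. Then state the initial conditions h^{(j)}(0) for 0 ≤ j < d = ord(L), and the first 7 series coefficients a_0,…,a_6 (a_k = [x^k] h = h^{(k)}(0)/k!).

f: a_k = 4, 16, 64, 256, 1024, 4096, 16384, …
g: a_k = -3, -3, -3, -3, -3, -3, -3, …
Sum ⇒ L₀ = lclm(L_f,L_g) in ℚ(x)⟨Dx⟩.
∫: right-multiply L₀ by Dx.
L = -8·Dx + (10 - 16·x)·Dx^2 + (-1 + 5·x - 4·x^2)·Dx^3  (order 3).
h: a_k = 0, 1, 13/2, 61/3, 253/4, 1021/5, 4093/6, …
ICs: h(0) = 0, h′(0) = 1, h′′(0) = 13.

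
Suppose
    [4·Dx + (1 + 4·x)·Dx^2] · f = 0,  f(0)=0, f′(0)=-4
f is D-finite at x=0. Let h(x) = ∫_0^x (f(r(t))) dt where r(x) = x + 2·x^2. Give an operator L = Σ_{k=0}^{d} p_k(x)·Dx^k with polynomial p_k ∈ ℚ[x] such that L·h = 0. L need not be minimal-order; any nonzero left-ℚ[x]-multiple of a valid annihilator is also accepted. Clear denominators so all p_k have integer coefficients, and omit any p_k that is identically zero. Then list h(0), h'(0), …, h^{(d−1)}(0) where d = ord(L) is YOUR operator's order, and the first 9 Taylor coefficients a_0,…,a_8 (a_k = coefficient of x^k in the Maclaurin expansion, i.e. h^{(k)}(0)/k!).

L = (16·x + 32·x^2)·Dx^2 + (1 + 8·x + 24·x^2 + 32·x^3)·Dx^3  (order 3).
h: a_k = 0, 0, -2, 0, 8/3, -32/5, 128/15, 0, -256/7, …
ICs: h(0) = 0, h′(0) = 0, h′′(0) = -4.

f: a_k = 0, -4, 8, -64/3, 64, -1024/5, 2048/3, -16384/7, 8192, …
f∘r: x↦r, Dx↦Dx/r' in L_f ⇒ L₀.
Integrate: L := L₀·Dx.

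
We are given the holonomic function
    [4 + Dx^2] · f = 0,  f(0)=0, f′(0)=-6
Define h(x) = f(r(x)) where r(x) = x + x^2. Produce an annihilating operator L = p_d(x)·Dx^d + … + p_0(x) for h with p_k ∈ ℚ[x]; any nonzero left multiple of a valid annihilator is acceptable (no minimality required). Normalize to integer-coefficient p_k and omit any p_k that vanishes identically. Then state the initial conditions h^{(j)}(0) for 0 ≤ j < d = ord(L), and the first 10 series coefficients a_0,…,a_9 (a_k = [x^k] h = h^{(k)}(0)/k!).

L = (4 + 24·x + 48·x^2 + 32·x^3) - 2·Dx + (1 + 2·x)·Dx^2  (order 2).
h: a_k = 0, -6, -6, 4, 12, 56/5, 0, -832/105, -112/15, -2272/945, …
ICs: h(0) = 0, h′(0) = -6.

f: a_k = 0, -6, 0, 4, 0, -4/5, 0, 8/105, 0, -4/945, …
f∘r: x↦r, Dx↦Dx/r' in L_f ⇒ L₀.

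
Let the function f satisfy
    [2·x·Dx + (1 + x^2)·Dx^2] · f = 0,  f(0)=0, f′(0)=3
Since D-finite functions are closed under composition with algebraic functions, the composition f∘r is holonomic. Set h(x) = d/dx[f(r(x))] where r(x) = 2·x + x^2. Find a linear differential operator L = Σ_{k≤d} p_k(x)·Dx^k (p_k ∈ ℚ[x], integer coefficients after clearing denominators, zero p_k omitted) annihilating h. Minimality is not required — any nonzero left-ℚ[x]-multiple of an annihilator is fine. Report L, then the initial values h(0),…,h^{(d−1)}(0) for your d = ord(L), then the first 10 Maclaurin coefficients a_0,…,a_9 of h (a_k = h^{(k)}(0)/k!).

L = (-1 + 8·x + 16·x^2 + 12·x^3 + 3·x^4) + (1 + x + 4·x^2 + 8·x^3 + 5·x^4 + x^5)·Dx  (order 1).
h: a_k = 6, 6, -24, -48, 66, 282, -48, -1344, -1002, 5286, …
ICs: h(0) = 6.

f: a_k = 0, 3, 0, -1, 0, 3/5, 0, -3/7, 0, 1/3, …
L₀ from L_f via x↦r, Dx↦r'^{-1}Dx.
h=h₀': d/dx-closure on L₀ ⇒ L.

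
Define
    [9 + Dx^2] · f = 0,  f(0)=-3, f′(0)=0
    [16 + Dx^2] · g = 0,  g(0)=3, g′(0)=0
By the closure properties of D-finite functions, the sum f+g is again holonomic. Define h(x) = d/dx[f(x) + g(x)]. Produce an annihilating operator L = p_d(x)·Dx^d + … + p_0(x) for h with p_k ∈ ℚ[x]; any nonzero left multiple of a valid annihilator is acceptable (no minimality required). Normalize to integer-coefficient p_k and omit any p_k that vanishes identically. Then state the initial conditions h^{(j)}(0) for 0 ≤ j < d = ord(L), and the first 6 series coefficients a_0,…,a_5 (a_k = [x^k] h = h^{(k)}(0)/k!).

L = 144 + 25·Dx^2 + Dx^4  (order 4).
h: a_k = 0, -21, 0, 175/2, 0, -3367/40, …
ICs: h(0) = 0, h′(0) = -21, h′′(0) = 0, h′′′(0) = 525.

f: a_k = -3, 0, 27/2, 0, -81/8, 0, …
g: a_k = 3, 0, -24, 0, 32, 0, …
h₀=f+g: left-lcm gives L₀, ord ≤ 4.
h₀' ⇒ L via d/dx closure of L₀.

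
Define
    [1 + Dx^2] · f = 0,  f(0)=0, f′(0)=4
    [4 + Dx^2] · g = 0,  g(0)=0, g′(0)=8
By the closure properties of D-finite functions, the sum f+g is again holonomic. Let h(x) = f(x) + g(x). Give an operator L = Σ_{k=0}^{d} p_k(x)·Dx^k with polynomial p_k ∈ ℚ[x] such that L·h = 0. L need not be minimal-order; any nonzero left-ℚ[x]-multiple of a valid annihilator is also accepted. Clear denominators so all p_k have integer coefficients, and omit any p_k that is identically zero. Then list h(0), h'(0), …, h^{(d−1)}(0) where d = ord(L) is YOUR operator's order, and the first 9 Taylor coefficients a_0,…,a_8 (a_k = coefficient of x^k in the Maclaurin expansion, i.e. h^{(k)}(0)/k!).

f: a_k = 0, 4, 0, -2/3, 0, 1/30, 0, -1/1260, 0, …
g: a_k = 0, 8, 0, -16/3, 0, 16/15, 0, -32/315, 0, …
f+g: L₀ = lclm(L_f,L_g), ord ≤ 2+2.
L = 4 + 5·Dx^2 + Dx^4  (order 4).
h: a_k = 0, 12, 0, -6, 0, 11/10, 0, -43/420, 0, …
ICs: h(0) = 0, h′(0) = 12, h′′(0) = 0, h′′′(0) = -36.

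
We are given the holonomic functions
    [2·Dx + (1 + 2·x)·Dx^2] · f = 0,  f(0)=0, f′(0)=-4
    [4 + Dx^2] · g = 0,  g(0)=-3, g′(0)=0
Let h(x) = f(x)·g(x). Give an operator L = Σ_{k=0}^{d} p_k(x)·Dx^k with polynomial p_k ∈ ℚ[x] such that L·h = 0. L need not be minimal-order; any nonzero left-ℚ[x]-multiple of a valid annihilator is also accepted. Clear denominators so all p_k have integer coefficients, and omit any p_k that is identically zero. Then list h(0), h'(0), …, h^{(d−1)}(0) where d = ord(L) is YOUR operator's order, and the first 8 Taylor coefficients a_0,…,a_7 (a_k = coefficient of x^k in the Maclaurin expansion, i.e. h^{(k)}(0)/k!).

L = (-48 + 192·x + 1216·x^2 + 2048·x^3 + 1024·x^4) + (32 + 320·x + 768·x^2 + 512·x^3)·Dx + (160·x + 672·x^2 + 1024·x^3 + 512·x^4)·Dx^2 + (8 + 80·x + 192·x^2 + 128·x^3)·Dx^3 + (3 + 28·x + 92·x^2 + 128·x^3 + 64·x^4)·Dx^4  (order 4).
h: a_k = 0, 12, -12, -8, 0, 72/5, -24, 1488/35, …
ICs: h(0) = 0, h′(0) = 12, h′′(0) = -24, h′′′(0) = -48.

f: a_k = 0, -4, 4, -16/3, 8, -64/5, 64/3, -256/7, …
g: a_k = -3, 0, 6, 0, -2, 0, 4/15, 0, …
L₀ := L_f ⊗_s L_g (sym. prod.), ord ≤ 4.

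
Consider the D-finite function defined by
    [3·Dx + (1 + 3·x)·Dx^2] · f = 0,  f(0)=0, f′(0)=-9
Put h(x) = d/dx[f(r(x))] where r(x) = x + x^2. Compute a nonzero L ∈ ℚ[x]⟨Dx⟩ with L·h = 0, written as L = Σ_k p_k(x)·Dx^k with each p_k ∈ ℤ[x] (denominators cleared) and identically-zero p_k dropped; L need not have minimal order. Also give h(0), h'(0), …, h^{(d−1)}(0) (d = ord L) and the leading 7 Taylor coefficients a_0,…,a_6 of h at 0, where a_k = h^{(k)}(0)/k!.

f: a_k = 0, -9, 27/2, -27, 243/4, -729/5, 729/2, …
f∘r: x↦r, Dx↦Dx/r' in L_f ⇒ L₀.
h₀' ⇒ L via d/dx closure of L₀.
L = (1 + 6·x + 6·x^2) + (1 + 5·x + 9·x^2 + 6·x^3)·Dx  (order 1).
h: a_k = -9, 9, 0, -27, 81, -162, 243, …
ICs: h(0) = -9.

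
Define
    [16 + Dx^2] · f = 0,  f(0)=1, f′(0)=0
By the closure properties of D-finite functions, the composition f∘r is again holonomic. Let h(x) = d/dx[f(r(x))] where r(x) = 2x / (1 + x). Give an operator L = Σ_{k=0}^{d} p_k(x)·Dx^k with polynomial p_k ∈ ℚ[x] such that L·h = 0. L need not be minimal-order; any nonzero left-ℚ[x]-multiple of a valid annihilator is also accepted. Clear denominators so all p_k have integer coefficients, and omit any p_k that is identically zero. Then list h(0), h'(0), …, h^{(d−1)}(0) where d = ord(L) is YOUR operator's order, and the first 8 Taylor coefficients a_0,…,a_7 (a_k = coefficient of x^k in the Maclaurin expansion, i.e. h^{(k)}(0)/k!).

L = (70 + 12·x + 6·x^2) + (6 + 18·x + 18·x^2 + 6·x^3)·Dx + (1 + 4·x + 6·x^2 + 4·x^3 + x^4)·Dx^2  (order 2).
h: a_k = 0, -64, 192, 896/3, -8320/3, 106432/15, -36288/5, -3730688/315, …
ICs: h(0) = 0, h′(0) = -64.

f: a_k = 1, 0, -8, 0, 32/3, 0, -256/45, 0, …
Substitute x→r, Dx→(1/r')Dx; clear ⇒ L₀.
h₀' ⇒ L via d/dx closure of L₀.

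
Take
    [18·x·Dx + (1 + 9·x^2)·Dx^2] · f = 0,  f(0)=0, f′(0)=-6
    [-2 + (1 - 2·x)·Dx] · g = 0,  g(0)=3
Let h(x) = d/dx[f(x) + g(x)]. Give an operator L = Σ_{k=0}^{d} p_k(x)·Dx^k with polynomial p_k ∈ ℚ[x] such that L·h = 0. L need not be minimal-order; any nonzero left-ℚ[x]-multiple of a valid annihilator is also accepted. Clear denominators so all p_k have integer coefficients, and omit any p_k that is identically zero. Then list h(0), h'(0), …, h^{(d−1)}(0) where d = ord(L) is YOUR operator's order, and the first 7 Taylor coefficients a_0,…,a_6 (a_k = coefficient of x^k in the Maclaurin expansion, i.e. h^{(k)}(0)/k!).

L = (36 - 288·x - 972·x^2) + (-21 + 36·x - 9·x^2 - 972·x^3)·Dx + (2 + 5·x + 45·x^3 - 162·x^4)·Dx^2  (order 2).
h: a_k = 0, 24, 126, 192, -6, 1152, 7062, …
ICs: h(0) = 0, h′(0) = 24.

f: a_k = 0, -6, 0, 18, 0, -486/5, 0, …
g: a_k = 3, 6, 12, 24, 48, 96, 192, …
L₀ := lclm(L_f,L_g); ord L₀ ≤ 2+1.
h=h₀': d/dx-closure on L₀ ⇒ L.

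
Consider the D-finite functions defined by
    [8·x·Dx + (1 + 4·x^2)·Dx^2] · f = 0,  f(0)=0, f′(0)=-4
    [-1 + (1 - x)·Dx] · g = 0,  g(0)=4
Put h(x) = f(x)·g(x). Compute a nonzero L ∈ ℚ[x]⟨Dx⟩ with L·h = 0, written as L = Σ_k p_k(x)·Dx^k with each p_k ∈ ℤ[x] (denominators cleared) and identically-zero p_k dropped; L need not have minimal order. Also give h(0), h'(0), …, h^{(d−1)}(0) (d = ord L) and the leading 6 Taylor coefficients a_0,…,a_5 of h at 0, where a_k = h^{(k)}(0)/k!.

f: a_k = 0, -4, 0, 16/3, 0, -64/5, …
g: a_k = 4, 4, 4, 4, 4, 4, …
Product ⇒ symmetric product L₀, ord ≤ 2.
L = 8·x + (2 - 8·x + 16·x^2)·Dx + (-1 + x - 4·x^2 + 4·x^3)·Dx^2  (order 2).
h: a_k = 0, -16, -16, 16/3, 16/3, -688/15, …
ICs: h(0) = 0, h′(0) = -16.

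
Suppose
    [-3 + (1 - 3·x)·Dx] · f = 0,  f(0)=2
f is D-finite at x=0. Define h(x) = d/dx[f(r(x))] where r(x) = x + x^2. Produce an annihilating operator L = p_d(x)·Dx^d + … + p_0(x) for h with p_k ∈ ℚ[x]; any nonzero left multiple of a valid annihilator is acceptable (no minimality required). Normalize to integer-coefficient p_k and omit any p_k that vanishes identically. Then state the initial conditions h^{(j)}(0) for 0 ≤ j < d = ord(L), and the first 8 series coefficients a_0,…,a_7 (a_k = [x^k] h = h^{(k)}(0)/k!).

f: a_k = 2, 6, 18, 54, 162, 486, 1458, 4374, …
h₀=f(r): pull back L_f along r ⇒ L₀.
h₀' ⇒ L via d/dx closure of L₀.
L = (8 + 18·x + 18·x^2) + (-1 + x + 9·x^2 + 6·x^3)·Dx  (order 1).
h: a_k = 6, 48, 270, 1368, 6480, 29484, 130410, 565056, …
ICs: h(0) = 6.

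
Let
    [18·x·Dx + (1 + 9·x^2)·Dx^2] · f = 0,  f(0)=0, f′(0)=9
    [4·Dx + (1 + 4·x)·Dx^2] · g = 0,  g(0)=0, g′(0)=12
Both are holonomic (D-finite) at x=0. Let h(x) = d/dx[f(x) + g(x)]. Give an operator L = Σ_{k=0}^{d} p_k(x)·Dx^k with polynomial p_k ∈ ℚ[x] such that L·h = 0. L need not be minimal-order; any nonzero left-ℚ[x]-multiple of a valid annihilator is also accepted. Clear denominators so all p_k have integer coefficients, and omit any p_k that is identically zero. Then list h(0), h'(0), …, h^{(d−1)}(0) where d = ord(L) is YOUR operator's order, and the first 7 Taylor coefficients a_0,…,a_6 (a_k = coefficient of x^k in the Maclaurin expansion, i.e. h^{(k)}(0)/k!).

L = (-36 - 432·x + 972·x^2 + 1296·x^3) + (-25 - 72·x - 189·x^2 + 1944·x^3 + 2592·x^4)·Dx + (-2 + x + 36·x^2 + 81·x^3 + 486·x^4 + 648·x^5)·Dx^2  (order 2).
h: a_k = 21, -48, 111, -768, 3801, -12288, 42591, …
ICs: h(0) = 21, h′(0) = -48.

f: a_k = 0, 9, 0, -27, 0, 729/5, 0, …
g: a_k = 0, 12, -24, 64, -192, 3072/5, -2048, …
f+g: L₀ = lclm(L_f,L_g), ord ≤ 2+2.
h=h₀': d/dx-closure on L₀ ⇒ L.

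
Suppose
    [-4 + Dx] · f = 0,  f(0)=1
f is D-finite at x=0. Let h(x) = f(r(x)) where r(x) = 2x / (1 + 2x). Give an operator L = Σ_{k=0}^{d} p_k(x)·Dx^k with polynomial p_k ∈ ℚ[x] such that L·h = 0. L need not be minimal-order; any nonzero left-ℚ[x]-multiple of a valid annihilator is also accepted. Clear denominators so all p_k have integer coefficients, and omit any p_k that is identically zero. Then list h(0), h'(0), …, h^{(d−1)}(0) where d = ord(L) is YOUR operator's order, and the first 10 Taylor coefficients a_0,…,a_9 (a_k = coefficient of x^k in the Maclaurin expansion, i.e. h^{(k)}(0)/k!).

L = -8 + (1 + 4·x + 4·x^2)·Dx  (order 1).
h: a_k = 1, 8, 16, -32/3, -64/3, 896/15, -2816/45, -8704/315, 80896/315, -1697792/2835, …
ICs: h(0) = 1.

f: a_k = 1, 4, 8, 32/3, 32/3, 128/15, 256/45, 1024/315, 512/315, 2048/2835, …
f∘r: x↦r, Dx↦Dx/r' in L_f ⇒ L₀.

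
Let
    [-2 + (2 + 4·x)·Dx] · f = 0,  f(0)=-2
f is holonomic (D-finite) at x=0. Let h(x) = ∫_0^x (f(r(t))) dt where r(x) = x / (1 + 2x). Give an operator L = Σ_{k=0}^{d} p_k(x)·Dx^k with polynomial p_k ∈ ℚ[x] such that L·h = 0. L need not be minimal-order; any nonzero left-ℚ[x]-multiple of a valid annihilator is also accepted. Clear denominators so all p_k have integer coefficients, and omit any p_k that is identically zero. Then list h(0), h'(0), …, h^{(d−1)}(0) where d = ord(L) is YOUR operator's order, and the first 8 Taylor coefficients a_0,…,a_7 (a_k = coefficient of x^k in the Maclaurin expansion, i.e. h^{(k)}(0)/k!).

L = -Dx + (1 + 6·x + 8·x^2)·Dx^2  (order 2).
h: a_k = 0, -2, -1, 5/3, -13/4, 141/20, -133/8, 2353/56, …
ICs: h(0) = 0, h′(0) = -2.

f: a_k = -2, -2, 1, -1, 5/4, -7/4, 21/8, -33/8, …
Change of var in L_f (x↦r) gives L₀.
∫: right-multiply L₀ by Dx.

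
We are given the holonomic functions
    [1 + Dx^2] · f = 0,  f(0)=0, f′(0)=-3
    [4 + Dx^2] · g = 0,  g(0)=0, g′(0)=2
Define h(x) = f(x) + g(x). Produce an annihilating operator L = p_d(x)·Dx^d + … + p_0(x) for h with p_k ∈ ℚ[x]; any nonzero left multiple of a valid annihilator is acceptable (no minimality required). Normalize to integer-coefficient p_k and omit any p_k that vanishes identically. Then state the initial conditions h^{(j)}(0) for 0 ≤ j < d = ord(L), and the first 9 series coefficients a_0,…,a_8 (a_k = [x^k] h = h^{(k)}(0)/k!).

L = 4 + 5·Dx^2 + Dx^4  (order 4).
h: a_k = 0, -1, 0, -5/6, 0, 29/120, 0, -25/1008, 0, …
ICs: h(0) = 0, h′(0) = -1, h′′(0) = 0, h′′′(0) = -5.

f: a_k = 0, -3, 0, 1/2, 0, -1/40, 0, 1/1680, 0, …
g: a_k = 0, 2, 0, -4/3, 0, 4/15, 0, -8/315, 0, …
Weyl lclm of L_f,L_g ⇒ L₀ (ord ≤ 4).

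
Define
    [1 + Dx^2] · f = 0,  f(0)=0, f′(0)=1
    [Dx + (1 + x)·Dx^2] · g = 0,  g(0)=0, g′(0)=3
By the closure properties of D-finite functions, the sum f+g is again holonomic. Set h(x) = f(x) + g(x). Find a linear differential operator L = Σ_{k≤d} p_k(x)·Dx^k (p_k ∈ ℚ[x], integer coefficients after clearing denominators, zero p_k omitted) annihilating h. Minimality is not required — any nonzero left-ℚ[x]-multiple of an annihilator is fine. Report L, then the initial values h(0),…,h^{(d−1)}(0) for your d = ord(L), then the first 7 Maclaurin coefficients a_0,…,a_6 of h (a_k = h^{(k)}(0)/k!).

f: a_k = 0, 1, 0, -1/6, 0, 1/120, 0, …
g: a_k = 0, 3, -3/2, 1, -3/4, 3/5, -1/2, …
L₀ := lclm(L_f,L_g); ord L₀ ≤ 2+2.
L = (7 + 2·x + x^2)·Dx + (3 + 5·x + 3·x^2 + x^3)·Dx^2 + (7 + 2·x + x^2)·Dx^3 + (3 + 5·x + 3·x^2 + x^3)·Dx^4  (order 4).
h: a_k = 0, 4, -3/2, 5/6, -3/4, 73/120, -1/2, …
ICs: h(0) = 0, h′(0) = 4, h′′(0) = -3, h′′′(0) = 5.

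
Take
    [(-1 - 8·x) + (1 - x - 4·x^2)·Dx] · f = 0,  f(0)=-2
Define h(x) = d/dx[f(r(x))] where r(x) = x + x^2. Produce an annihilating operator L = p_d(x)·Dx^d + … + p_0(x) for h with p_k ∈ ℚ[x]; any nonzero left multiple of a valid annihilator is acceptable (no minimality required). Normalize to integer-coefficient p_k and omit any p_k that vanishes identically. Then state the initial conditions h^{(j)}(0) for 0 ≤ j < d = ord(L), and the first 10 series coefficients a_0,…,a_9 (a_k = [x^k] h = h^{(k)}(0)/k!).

f: a_k = -2, -2, -10, -18, -58, -130, -362, -882, -2330, -5858, …
Substitute x→r, Dx→(1/r')Dx; clear ⇒ L₀.
h=h₀': d/dx-closure on L₀ ⇒ L.
L = (12 + 78·x + 246·x^2 + 656·x^3 + 1128·x^4 + 960·x^5 + 320·x^6) + (-1 - 9·x - 9·x^2 + 66·x^3 + 220·x^4 + 312·x^5 + 224·x^6 + 64·x^7)·Dx  (order 1).
h: a_k = -2, -24, -114, -488, -2080, -8268, -32102, -122336, -458190, -1695700, …
ICs: h(0) = -2.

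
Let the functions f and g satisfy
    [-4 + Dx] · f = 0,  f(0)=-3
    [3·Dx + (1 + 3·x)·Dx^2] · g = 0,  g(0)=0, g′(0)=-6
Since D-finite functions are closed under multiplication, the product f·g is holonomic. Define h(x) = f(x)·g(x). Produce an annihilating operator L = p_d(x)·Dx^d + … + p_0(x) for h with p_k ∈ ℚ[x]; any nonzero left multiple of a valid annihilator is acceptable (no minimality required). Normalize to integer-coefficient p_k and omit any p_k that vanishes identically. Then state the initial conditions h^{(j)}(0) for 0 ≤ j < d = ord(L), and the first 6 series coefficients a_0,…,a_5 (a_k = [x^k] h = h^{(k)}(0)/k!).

f: a_k = -3, -12, -24, -32, -32, -128/5, …
g: a_k = 0, -6, 9, -18, 81/2, -486/5, …
L₀ := L_f ⊗_s L_g (sym. prod.), ord ≤ 2.
L = (4 + 48·x) + (-5 - 24·x)·Dx + (1 + 3·x)·Dx^2  (order 2).
h: a_k = 0, 18, 45, 90, 141/2, 708/5, …
ICs: h(0) = 0, h′(0) = 18.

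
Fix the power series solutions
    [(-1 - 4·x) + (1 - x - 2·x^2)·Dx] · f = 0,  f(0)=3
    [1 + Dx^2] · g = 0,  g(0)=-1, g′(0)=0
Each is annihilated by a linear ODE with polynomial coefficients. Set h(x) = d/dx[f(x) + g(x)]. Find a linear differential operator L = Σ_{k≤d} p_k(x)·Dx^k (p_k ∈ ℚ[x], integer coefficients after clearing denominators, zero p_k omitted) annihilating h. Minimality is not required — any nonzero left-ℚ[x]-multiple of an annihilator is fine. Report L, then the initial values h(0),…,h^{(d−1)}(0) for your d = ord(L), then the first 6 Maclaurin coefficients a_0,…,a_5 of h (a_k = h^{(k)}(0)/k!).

L = (270 + 1200·x + 2862·x^2 + 1860·x^3 + 1920·x^4 + 144·x^5 + 96·x^6) + (-31 - 115·x + 75·x^2 + 241·x^3 + 430·x^4 + 372·x^5 + 56·x^6 + 32·x^7)·Dx + (270 + 1200·x + 2862·x^2 + 1860·x^3 + 1920·x^4 + 144·x^5 + 96·x^6)·Dx^2 + (-31 - 115·x + 75·x^2 + 241·x^3 + 430·x^4 + 372·x^5 + 56·x^6 + 32·x^7)·Dx^3  (order 3).
h: a_k = 3, 19, 45, 791/6, 315, 92881/120, …
ICs: h(0) = 3, h′(0) = 19, h′′(0) = 90.

f: a_k = 3, 3, 9, 15, 33, 63, …
g: a_k = -1, 0, 1/2, 0, -1/24, 0, …
f+g: L₀ = lclm(L_f,L_g), ord ≤ 1+2.
h=h₀': d/dx-closure on L₀ ⇒ L.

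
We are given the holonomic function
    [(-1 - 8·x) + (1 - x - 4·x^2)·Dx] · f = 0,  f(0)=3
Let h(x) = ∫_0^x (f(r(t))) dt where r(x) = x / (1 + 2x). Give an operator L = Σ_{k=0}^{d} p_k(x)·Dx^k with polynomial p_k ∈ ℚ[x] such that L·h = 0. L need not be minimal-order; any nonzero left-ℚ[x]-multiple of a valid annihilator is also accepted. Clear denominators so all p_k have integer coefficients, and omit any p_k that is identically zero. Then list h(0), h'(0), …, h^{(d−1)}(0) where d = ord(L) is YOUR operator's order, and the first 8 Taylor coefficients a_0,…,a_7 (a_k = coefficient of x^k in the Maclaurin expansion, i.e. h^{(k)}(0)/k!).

f: a_k = 3, 3, 15, 27, 87, 195, 543, 1323, …
h₀=f(r): pull back L_f along r ⇒ L₀.
h=∫₀ˣh₀: take L = L₀·Dx.
L = (1 + 10·x)·Dx + (-1 - 5·x - 4·x^2 + 4·x^3)·Dx^2  (order 2).
h: a_k = 0, 3, 3/2, 3, -21/4, 81/5, -95/2, 1017/7, …
ICs: h(0) = 0, h′(0) = 3.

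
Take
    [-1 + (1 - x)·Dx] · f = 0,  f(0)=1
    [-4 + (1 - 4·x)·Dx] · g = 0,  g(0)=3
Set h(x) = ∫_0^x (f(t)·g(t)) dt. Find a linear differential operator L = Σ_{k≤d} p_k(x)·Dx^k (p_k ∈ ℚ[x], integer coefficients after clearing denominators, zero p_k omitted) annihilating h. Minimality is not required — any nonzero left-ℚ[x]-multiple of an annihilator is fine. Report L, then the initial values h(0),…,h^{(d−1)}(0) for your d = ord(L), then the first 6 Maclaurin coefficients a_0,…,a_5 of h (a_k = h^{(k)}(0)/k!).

L = (-5 + 8·x)·Dx + (1 - 5·x + 4·x^2)·Dx^2  (order 2).
h: a_k = 0, 3, 15/2, 21, 255/4, 1023/5, …
ICs: h(0) = 0, h′(0) = 3.

f: a_k = 1, 1, 1, 1, 1, 1, …
g: a_k = 3, 12, 48, 192, 768, 3072, …
h₀=f·g: eliminate ⇒ L₀, order ≤ 1·1.
h=∫₀ˣh₀: take L = L₀·Dx.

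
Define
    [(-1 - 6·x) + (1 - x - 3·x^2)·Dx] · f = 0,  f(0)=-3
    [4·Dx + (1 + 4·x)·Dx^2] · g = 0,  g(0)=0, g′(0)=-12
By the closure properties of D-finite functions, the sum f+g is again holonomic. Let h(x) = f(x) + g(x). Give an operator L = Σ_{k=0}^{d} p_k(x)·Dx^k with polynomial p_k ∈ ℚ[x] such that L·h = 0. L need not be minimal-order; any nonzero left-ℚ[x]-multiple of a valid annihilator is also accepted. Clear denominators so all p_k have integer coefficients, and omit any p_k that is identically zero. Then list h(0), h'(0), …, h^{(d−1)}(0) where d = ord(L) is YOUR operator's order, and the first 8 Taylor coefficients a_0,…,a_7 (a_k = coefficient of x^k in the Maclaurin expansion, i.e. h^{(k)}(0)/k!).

f: a_k = -3, -3, -12, -21, -57, -120, -291, -651, …
g: a_k = 0, -12, 24, -64, 192, -3072/5, 2048, -49152/7, …
h₀=f+g: left-lcm gives L₀, ord ≤ 3.
L = (212 + 1072·x + 3144·x^2 + 2160·x^3 + 2592·x^4)·Dx + (5 + 248·x + 1922·x^2 + 4308·x^3 + 4464·x^4 + 4320·x^5)·Dx^2 + (-6 - 53·x - 108·x^2 + 110·x^3 + 519·x^4 + 1044·x^5 + 864·x^6)·Dx^3  (order 3).
h: a_k = -3, -15, 12, -85, 135, -3672/5, 1757, -53709/7, …
ICs: h(0) = -3, h′(0) = -15, h′′(0) = 24.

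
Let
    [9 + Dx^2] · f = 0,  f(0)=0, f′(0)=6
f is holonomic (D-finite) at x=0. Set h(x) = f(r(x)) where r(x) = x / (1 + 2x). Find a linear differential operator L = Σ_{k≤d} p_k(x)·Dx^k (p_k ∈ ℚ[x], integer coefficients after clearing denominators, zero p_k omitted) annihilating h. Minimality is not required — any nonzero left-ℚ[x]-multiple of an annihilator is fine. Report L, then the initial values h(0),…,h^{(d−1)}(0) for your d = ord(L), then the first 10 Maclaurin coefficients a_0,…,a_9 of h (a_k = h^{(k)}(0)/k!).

f: a_k = 0, 6, 0, -9, 0, 81/20, 0, -243/280, 0, 243/2240, …
f∘r: x↦r, Dx↦Dx/r' in L_f ⇒ L₀.
L = 9 + (4 + 24·x + 48·x^2 + 32·x^3)·Dx + (1 + 8·x + 24·x^2 + 32·x^3 + 16·x^4)·Dx^2  (order 2).
h: a_k = 0, 6, -12, 15, 6, -2319/20, 975/2, -429483/280, 83163/20, -4548585/448, …
ICs: h(0) = 0, h′(0) = 6.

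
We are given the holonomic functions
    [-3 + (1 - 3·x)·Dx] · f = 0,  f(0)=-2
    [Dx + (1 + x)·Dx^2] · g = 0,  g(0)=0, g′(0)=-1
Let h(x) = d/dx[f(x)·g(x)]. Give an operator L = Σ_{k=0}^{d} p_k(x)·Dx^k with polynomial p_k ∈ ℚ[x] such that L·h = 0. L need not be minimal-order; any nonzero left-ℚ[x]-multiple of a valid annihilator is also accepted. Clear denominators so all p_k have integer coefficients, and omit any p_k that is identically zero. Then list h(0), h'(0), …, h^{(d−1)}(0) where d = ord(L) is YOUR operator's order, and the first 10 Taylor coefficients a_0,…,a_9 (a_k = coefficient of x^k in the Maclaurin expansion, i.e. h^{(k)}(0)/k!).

L = 12 + (7 + 15·x)·Dx + (-1 + 2·x + 3·x^2)·Dx^2  (order 2).
h: a_k = 2, 10, 47, 186, 1399/2, 12581/5, 88087/10, 1056974/35, 14269429/140, 14269345/42, …
ICs: h(0) = 2, h′(0) = 10.

f: a_k = -2, -6, -18, -54, -162, -486, -1458, -4374, -13122, -39366, …
g: a_k = 0, -1, 1/2, -1/3, 1/4, -1/5, 1/6, -1/7, 1/8, -1/9, …
h₀=f·g: eliminate ⇒ L₀, order ≤ 1·2.
Derive L from L₀ (diff closure).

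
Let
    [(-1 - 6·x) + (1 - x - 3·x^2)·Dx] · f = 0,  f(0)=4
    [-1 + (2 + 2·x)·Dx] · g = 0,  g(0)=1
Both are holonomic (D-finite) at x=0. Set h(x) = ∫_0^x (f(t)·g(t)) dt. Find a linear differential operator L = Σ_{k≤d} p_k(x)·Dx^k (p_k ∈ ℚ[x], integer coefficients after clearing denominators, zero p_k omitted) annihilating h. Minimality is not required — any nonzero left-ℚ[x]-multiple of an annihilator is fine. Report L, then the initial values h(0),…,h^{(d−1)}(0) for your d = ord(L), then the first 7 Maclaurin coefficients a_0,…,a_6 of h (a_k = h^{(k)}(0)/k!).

L = (3 + 13·x + 9·x^2)·Dx + (-2 + 8·x^2 + 6·x^3)·Dx^2  (order 2).
h: a_k = 0, 4, 3, 35/6, 143/16, 2819/160, 12509/384, …
ICs: h(0) = 0, h′(0) = 4.

f: a_k = 4, 4, 16, 28, 76, 160, 388, …
g: a_k = 1, 1/2, -1/8, 1/16, -5/128, 7/256, -21/1024, …
f·g: L₀ = L_f ⊗_s L_g, ord ≤ 1·1.
Integrate: L := L₀·Dx.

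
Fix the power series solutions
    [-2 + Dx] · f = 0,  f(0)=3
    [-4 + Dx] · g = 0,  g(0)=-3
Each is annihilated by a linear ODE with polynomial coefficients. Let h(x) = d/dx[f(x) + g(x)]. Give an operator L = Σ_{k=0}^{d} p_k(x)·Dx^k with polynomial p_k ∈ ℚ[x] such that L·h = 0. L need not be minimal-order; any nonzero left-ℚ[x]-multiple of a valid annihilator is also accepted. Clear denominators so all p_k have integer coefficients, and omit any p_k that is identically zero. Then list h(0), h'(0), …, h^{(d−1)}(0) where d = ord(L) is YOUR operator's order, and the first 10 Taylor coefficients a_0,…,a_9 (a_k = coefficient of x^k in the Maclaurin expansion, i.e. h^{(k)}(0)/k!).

L = 8 - 6·Dx + Dx^2  (order 2).
h: a_k = -6, -36, -84, -120, -124, -504/5, -1016/15, -272/7, -292/15, -2728/315, …
ICs: h(0) = -6, h′(0) = -36.

f: a_k = 3, 6, 6, 4, 2, 4/5, 4/15, 8/105, 2/105, 4/945, …
g: a_k = -3, -12, -24, -32, -32, -128/5, -256/15, -1024/105, -512/105, -2048/945, …
L₀ := lclm(L_f,L_g); ord L₀ ≤ 1+1.
Differentiate: ansatz ord ≤ ord L₀ ⇒ L.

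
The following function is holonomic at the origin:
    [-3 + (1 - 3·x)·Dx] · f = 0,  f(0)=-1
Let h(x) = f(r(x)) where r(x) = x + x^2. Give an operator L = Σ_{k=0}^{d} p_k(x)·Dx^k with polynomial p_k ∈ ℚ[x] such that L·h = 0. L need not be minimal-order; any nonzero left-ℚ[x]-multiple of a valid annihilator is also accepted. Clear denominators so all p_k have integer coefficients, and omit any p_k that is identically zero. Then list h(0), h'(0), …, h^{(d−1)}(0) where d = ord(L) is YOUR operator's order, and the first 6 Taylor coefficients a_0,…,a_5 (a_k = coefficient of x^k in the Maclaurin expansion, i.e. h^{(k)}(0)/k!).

L = (3 + 6·x) + (-1 + 3·x + 3·x^2)·Dx  (order 1).
h: a_k = -1, -3, -12, -45, -171, -648, …
ICs: h(0) = -1.

f: a_k = -1, -3, -9, -27, -81, -243, …
f∘r: x↦r, Dx↦Dx/r' in L_f ⇒ L₀.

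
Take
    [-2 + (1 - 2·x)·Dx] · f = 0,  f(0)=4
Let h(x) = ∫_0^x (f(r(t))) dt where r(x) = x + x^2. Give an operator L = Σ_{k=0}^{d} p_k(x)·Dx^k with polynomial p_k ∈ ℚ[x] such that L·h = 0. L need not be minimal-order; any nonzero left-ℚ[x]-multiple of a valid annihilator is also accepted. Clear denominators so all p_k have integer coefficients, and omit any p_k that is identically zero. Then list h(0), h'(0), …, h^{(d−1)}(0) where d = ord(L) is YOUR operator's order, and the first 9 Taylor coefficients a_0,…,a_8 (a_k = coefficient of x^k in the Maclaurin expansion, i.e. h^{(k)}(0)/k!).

L = (2 + 4·x)·Dx + (-1 + 2·x + 2·x^2)·Dx^2  (order 2).
h: a_k = 0, 4, 4, 8, 16, 176/5, 80, 1312/7, 448, …
ICs: h(0) = 0, h′(0) = 4.

f: a_k = 4, 8, 16, 32, 64, 128, 256, 512, 1024, …
Change of var in L_f (x↦r) gives L₀.
h=∫h₀ ⇒ L = L₀·Dx.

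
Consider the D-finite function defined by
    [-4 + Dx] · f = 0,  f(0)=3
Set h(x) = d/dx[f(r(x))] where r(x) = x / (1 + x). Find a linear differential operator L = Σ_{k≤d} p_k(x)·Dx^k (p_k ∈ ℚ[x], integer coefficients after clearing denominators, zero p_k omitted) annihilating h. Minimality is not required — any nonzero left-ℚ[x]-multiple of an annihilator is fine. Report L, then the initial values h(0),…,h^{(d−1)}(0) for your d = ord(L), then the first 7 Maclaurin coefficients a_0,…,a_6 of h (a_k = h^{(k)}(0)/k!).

f: a_k = 3, 12, 24, 32, 32, 128/5, 256/15, …
h₀=f(r): pull back L_f along r ⇒ L₀.
h₀' ⇒ L via d/dx closure of L₀.
L = (2 - 2·x) + (-1 - 2·x - x^2)·Dx  (order 1).
h: a_k = 12, 24, -12, -16, 28, -88/5, -68/15, …
ICs: h(0) = 12.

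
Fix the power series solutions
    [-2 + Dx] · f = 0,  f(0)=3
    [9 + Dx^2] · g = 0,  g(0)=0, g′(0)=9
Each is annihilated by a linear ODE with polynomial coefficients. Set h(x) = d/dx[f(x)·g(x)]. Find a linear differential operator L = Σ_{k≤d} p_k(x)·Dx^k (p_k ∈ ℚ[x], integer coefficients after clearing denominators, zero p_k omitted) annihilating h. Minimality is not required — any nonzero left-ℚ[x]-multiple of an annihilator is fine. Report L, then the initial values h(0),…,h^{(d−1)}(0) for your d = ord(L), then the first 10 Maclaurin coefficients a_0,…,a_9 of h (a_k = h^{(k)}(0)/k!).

L = 13 - 4·Dx + Dx^2  (order 2).
h: a_k = 27, 108, 81/2, -180, -1791/8, -621/10, 4449/80, 51, 56403/4480, -12139/3360, …
ICs: h(0) = 27, h′(0) = 108.

f: a_k = 3, 6, 6, 4, 2, 4/5, 4/15, 8/105, 2/105, 4/945, …
g: a_k = 0, 9, 0, -27/2, 0, 243/40, 0, -729/560, 0, 729/4480, …
Product ⇒ symmetric product L₀, ord ≤ 2.
h₀' ⇒ L via d/dx closure of L₀.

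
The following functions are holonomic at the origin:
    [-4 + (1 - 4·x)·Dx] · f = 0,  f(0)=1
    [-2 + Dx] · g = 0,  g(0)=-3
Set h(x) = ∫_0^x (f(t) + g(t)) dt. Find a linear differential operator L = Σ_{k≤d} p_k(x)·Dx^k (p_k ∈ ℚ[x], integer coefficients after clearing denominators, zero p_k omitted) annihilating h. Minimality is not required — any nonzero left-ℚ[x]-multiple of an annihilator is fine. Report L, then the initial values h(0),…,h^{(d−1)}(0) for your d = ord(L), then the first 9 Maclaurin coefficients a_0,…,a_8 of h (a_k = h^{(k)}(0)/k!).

f: a_k = 1, 4, 16, 64, 256, 1024, 4096, 16384, 65536, …
g: a_k = -3, -6, -6, -4, -2, -4/5, -4/15, -8/105, -2/105, …
L₀ := lclm(L_f,L_g); ord L₀ ≤ 1+1.
h=∫₀ˣh₀: take L = L₀·Dx.
L = (-24 - 32·x)·Dx + (14 + 16·x - 32·x^2)·Dx^2 + (-1 + 16·x^2)·Dx^3  (order 3).
h: a_k = 0, -2, -1, 10/3, 15, 254/5, 2558/15, 61436/105, 215039/105, …
ICs: h(0) = 0, h′(0) = -2, h′′(0) = -2.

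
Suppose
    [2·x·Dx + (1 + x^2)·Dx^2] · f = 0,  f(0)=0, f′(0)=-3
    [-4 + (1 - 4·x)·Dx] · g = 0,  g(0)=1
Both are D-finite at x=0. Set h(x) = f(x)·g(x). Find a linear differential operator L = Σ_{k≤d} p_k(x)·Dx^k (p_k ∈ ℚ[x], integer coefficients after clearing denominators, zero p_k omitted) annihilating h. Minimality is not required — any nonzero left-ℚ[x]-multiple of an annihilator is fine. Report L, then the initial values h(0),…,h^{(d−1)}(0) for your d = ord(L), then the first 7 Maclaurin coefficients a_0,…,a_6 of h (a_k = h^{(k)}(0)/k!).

f: a_k = 0, -3, 0, 1, 0, -3/5, 0, …
g: a_k = 1, 4, 16, 64, 256, 1024, 4096, …
h₀=f·g: eliminate ⇒ L₀, order ≤ 2·1.
L = 8·x + (8 - 2·x + 16·x^2)·Dx + (-1 + 4·x - x^2 + 4·x^3)·Dx^2  (order 2).
h: a_k = 0, -3, -12, -47, -188, -3763/5, -15052/5, …
ICs: h(0) = 0, h′(0) = -3.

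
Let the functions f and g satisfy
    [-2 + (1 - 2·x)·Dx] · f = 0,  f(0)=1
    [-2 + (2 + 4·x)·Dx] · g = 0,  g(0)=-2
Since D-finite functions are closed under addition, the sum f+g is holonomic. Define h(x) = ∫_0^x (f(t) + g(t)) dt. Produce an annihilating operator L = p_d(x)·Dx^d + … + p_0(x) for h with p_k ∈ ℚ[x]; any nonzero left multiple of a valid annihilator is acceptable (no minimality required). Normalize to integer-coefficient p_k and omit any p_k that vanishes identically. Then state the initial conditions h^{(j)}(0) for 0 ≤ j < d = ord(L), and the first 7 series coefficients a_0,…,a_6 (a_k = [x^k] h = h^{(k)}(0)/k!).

L = (-10 - 12·x)·Dx + (9 + 28·x + 36·x^2)·Dx^2 + (-1 - 6·x + 4·x^2 + 24·x^3)·Dx^3  (order 3).
h: a_k = 0, -1, 0, 5/3, 7/4, 69/20, 121/24, …
ICs: h(0) = 0, h′(0) = -1, h′′(0) = 0.

f: a_k = 1, 2, 4, 8, 16, 32, 64, …
g: a_k = -2, -2, 1, -1, 5/4, -7/4, 21/8, …
f+g: L₀ = lclm(L_f,L_g), ord ≤ 1+1.
h=∫₀ˣh₀: take L = L₀·Dx.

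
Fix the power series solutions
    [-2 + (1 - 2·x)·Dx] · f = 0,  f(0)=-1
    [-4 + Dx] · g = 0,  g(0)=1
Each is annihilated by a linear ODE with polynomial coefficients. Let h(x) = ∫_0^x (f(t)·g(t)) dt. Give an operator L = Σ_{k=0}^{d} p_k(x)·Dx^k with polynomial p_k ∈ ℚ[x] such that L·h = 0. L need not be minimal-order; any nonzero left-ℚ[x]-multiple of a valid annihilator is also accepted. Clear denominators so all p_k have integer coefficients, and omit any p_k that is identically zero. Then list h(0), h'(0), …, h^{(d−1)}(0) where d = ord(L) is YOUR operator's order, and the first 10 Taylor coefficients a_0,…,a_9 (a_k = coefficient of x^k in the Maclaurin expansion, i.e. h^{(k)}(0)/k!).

L = (6 - 8·x)·Dx + (-1 + 2·x)·Dx^2  (order 2).
h: a_k = 0, -1, -3, -20/3, -38/3, -112/5, -1744/45, -21184/315, -2480/21, -595712/2835, …
ICs: h(0) = 0, h′(0) = -1.

f: a_k = -1, -2, -4, -8, -16, -32, -64, -128, -256, -512, …
g: a_k = 1, 4, 8, 32/3, 32/3, 128/15, 256/45, 1024/315, 512/315, 2048/2835, …
L₀ := L_f ⊗_s L_g (sym. prod.), ord ≤ 1.
h=∫₀ˣh₀: take L = L₀·Dx.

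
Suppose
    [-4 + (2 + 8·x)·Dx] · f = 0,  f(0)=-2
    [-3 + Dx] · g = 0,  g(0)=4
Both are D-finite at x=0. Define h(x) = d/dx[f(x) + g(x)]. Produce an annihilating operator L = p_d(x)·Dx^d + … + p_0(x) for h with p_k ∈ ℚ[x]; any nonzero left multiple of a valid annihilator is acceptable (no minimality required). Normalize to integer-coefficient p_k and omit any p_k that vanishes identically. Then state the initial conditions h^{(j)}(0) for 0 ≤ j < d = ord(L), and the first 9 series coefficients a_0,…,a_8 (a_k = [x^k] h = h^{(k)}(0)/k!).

f: a_k = -2, -4, 4, -8, 20, -56, 168, -528, 1716, …
g: a_k = 4, 12, 18, 18, 27/2, 81/10, 81/20, 243/140, 729/1120, …
f+g: L₀ = lclm(L_f,L_g), ord ≤ 1+1.
h=h₀': d/dx-closure on L₀ ⇒ L.
L = (-54 - 72·x) + (3 - 72·x - 144·x^2)·Dx + (5 + 32·x + 48·x^2)·Dx^2  (order 2).
h: a_k = 8, 44, 30, 134, -479/2, 10323/10, -73677/20, 1922649/140, -57655413/1120, …
ICs: h(0) = 8, h′(0) = 44.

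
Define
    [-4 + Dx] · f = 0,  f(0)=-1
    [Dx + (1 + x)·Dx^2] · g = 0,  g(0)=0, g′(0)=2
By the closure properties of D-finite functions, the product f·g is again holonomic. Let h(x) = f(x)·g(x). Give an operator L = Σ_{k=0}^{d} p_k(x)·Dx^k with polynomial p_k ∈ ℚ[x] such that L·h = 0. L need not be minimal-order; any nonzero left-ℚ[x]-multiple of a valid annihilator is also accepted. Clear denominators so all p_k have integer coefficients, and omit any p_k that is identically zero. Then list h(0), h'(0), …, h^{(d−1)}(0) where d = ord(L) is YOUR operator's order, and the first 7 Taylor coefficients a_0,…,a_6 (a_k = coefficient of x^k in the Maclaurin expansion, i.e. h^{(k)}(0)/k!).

L = (12 + 16·x) + (-7 - 8·x)·Dx + (1 + x)·Dx^2  (order 2).
h: a_k = 0, -2, -7, -38/3, -31/2, -72/5, -97/9, …
ICs: h(0) = 0, h′(0) = -2.

f: a_k = -1, -4, -8, -32/3, -32/3, -128/15, -256/45, …
g: a_k = 0, 2, -1, 2/3, -1/2, 2/5, -1/3, …
f·g: L₀ = L_f ⊗_s L_g, ord ≤ 1·2.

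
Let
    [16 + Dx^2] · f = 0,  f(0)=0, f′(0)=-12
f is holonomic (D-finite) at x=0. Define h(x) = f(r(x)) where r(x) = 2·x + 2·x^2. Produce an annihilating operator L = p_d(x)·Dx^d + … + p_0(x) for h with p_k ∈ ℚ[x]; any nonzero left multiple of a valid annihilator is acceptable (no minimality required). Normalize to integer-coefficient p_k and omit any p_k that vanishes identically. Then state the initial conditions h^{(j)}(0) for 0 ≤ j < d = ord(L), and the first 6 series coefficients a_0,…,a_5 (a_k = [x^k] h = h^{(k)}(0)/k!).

f: a_k = 0, -12, 0, 32, 0, -128/5, …
L₀ from L_f via x↦r, Dx↦r'^{-1}Dx.
L = (64 + 384·x + 768·x^2 + 512·x^3) - 2·Dx + (1 + 2·x)·Dx^2  (order 2).
h: a_k = 0, -24, -24, 256, 768, -256/5, …
ICs: h(0) = 0, h′(0) = -24.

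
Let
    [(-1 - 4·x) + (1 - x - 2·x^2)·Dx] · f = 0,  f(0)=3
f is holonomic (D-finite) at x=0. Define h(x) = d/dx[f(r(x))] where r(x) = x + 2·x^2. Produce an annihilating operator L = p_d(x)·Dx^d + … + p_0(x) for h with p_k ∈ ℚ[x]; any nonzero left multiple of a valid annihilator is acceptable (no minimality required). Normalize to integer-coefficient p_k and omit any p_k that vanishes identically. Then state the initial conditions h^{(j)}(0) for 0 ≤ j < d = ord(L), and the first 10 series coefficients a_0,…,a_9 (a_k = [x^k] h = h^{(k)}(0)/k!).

L = (10 + 72·x + 240·x^2 + 544·x^3 + 1344·x^4 + 1920·x^5 + 1280·x^6) + (-1 - 7·x - 12·x^2 + 32·x^3 + 200·x^4 + 384·x^5 + 448·x^6 + 256·x^7)·Dx  (order 1).
h: a_k = 3, 30, 153, 636, 2535, 10026, 37653, 139128, 506979, 1822950, …
ICs: h(0) = 3.

f: a_k = 3, 3, 9, 15, 33, 63, 129, 255, 513, 1023, …
L₀ from L_f via x↦r, Dx↦r'^{-1}Dx.
Differentiate: ansatz ord ≤ ord L₀ ⇒ L.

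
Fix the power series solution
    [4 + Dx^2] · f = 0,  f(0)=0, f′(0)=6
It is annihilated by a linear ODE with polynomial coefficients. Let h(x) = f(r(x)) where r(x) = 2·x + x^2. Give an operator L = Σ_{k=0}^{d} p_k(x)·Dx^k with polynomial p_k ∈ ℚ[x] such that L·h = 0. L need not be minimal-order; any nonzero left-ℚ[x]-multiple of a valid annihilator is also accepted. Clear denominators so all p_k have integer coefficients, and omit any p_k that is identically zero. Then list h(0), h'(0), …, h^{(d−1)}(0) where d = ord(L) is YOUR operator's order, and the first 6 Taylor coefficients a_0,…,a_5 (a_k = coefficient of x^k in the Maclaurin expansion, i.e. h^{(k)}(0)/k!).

L = (16 + 48·x + 48·x^2 + 16·x^3) - Dx + (1 + x)·Dx^2  (order 2).
h: a_k = 0, 12, 6, -32, -48, 8/5, …
ICs: h(0) = 0, h′(0) = 12.

f: a_k = 0, 6, 0, -4, 0, 4/5, …
L₀ from L_f via x↦r, Dx↦r'^{-1}Dx.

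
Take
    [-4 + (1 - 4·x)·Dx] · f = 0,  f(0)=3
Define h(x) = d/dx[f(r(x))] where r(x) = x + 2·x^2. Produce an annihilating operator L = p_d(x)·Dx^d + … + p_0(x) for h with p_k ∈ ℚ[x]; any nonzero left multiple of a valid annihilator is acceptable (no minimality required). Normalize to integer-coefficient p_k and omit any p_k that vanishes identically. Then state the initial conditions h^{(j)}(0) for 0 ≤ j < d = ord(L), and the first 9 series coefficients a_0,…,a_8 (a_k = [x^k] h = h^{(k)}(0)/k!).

f: a_k = 3, 12, 48, 192, 768, 3072, 12288, 49152, 196608, …
h₀=f(r): pull back L_f along r ⇒ L₀.
h=h₀': d/dx-closure on L₀ ⇒ L.
L = (12 + 48·x + 96·x^2) + (-1 + 24·x^2 + 32·x^3)·Dx  (order 1).
h: a_k = 12, 144, 1152, 8448, 57600, 377856, 2408448, 15040512, 92454912, …
ICs: h(0) = 12.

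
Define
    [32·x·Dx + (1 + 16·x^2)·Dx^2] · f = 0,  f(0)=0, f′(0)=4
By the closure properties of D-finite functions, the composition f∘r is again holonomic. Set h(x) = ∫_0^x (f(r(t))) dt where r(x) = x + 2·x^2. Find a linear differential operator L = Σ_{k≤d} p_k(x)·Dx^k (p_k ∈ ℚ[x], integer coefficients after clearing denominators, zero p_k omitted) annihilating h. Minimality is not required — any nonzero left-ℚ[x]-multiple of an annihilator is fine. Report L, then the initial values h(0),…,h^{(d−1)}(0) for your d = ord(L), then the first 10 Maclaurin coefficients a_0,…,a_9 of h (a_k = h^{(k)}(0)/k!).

L = (-4 + 32·x + 256·x^2 + 768·x^3 + 768·x^4)·Dx^2 + (1 + 4·x + 16·x^2 + 128·x^3 + 320·x^4 + 256·x^5)·Dx^3  (order 3).
h: a_k = 0, 0, 2, 8/3, -16/3, -128/5, -128/15, 5632/21, 5120/7, -16384/9, …
ICs: h(0) = 0, h′(0) = 0, h′′(0) = 4.

f: a_k = 0, 4, 0, -64/3, 0, 1024/5, 0, -16384/7, 0, 262144/9, …
L₀ from L_f via x↦r, Dx↦r'^{-1}Dx.
Integrate: L := L₀·Dx.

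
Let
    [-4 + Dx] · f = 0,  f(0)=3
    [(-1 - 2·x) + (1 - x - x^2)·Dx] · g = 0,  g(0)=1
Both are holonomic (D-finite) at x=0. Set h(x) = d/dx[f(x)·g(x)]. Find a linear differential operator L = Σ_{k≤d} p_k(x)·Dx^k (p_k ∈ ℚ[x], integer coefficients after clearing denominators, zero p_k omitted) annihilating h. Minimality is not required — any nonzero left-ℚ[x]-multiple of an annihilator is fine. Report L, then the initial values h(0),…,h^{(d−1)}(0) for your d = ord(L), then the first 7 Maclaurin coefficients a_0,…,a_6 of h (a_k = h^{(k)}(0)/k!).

L = (28 - 18·x - 34·x^2 + 16·x^3 + 16·x^4) + (-5 + 7·x + 7·x^2 - 6·x^3 - 4·x^4)·Dx  (order 1).
h: a_k = 15, 84, 267, 652, 1388, 2746, 78227/15, …
ICs: h(0) = 15.

f: a_k = 3, 12, 24, 32, 32, 128/5, 256/15, …
g: a_k = 1, 1, 2, 3, 5, 8, 13, …
L₀ := L_f ⊗_s L_g (sym. prod.), ord ≤ 1.
Derive L from L₀ (diff closure).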